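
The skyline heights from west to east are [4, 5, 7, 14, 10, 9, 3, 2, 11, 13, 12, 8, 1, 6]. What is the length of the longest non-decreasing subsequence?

Track the smallest tail for each achievable length (allowing ties):
4 → extends → [4]
5 → extends → [4, 5]
7 → extends → [4, 5, 7]
14 → extends → [4, 5, 7, 14]
10 → replaces 14 → [4, 5, 7, 10]
9 → replaces 10 → [4, 5, 7, 9]
3 → replaces 4 → [3, 5, 7, 9]
2 → replaces 3 → [2, 5, 7, 9]
11 → extends → [2, 5, 7, 9, 11]
13 → extends → [2, 5, 7, 9, 11, 13]
12 → replaces 13 → [2, 5, 7, 9, 11, 12]
8 → replaces 9 → [2, 5, 7, 8, 11, 12]
1 → replaces 2 → [1, 5, 7, 8, 11, 12]
6 → replaces 7 → [1, 5, 6, 8, 11, 12]
Six tails, so the longest non-decreasing subsequence has length 6 (e.g. 4, 5, 7, 10, 11, 13).

6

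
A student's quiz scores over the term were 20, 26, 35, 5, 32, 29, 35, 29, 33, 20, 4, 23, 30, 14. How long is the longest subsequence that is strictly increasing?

Let dp[i] be the length of the longest such subsequence ending at index i:
i:      1  2  3  4  5  6  7  8  9 10 11 12 13 14
a[i]:  20 26 35  5 32 29 35 29 33 20  4 23 30 14
dp:     1  2  3  1  3  3  4  3  4  2  1  3  4  2
Maximum dp value is 4.

4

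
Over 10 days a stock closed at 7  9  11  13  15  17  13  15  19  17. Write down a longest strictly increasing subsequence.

Patience tails give the LIS length; then backtrack through the dp parents:
7 → extends → [7]
9 → extends → [7, 9]
11 → extends → [7, 9, 11]
13 → extends → [7, 9, 11, 13]
15 → extends → [7, 9, 11, 13, 15]
17 → extends → [7, 9, 11, 13, 15, 17]
13 → already a tail → [7, 9, 11, 13, 15, 17]
15 → already a tail → [7, 9, 11, 13, 15, 17]
19 → extends → [7, 9, 11, 13, 15, 17, 19]
17 → already a tail → [7, 9, 11, 13, 15, 17, 19]
Length 7; one witness is 7, 9, 11, 13, 15, 17, 19.

7, 9, 11, 13, 15, 17, 19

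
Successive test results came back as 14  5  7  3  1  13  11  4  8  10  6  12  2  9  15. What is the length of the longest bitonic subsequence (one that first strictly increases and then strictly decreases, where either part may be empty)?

7

inc[i] = longest strictly increasing subsequence ending at i; dec[i] = longest strictly decreasing subsequence starting at i:
i:      1  2  3  4  5  6  7  8  9 10 11 12 13 14 15
a[i]:  14  5  7  3  1 13 11  4  8 10  6 12  2  9 15
inc:    1  1  2  1  1  3  3  2  3  4  3  5  2  4  6
dec:    6  3  3  2  1  5  4  2  3  3  2  2  1  1  1
Best peak at i=6 (value 13): inc=3, dec=5, length 3+5−1 = 7.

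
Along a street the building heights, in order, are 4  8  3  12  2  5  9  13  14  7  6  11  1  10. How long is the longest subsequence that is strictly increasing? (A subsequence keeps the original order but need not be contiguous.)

Let dp[i] be the length of the longest such subsequence ending at index i:
i:      1  2  3  4  5  6  7  8  9 10 11 12 13 14
a[i]:   4  8  3 12  2  5  9 13 14  7  6 11  1 10
dp:     1  2  1  3  1  2  3  4  5  3  3  4  1  4
Maximum dp value is 5.

5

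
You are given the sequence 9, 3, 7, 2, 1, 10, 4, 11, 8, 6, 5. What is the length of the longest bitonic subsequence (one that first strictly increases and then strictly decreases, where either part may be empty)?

inc[i] = longest strictly increasing subsequence ending at i; dec[i] = longest strictly decreasing subsequence starting at i:
i:      1  2  3  4  5  6  7  8  9 10 11
a[i]:   9  3  7  2  1 10  4 11  8  6  5
inc:    1  1  2  1  1  3  2  4  3  3  3
dec:    4  3  3  2  1  4  1  4  3  2  1
Best peak at i=8 (value 11): inc=4, dec=4, length 4+4−1 = 7.

7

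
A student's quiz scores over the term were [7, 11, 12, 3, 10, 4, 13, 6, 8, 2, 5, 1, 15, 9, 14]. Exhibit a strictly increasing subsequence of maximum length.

3, 4, 6, 8, 9, 14

Patience tails give the LIS length; then backtrack through the dp parents:
7 → extends → [7]
11 → extends → [7, 11]
12 → extends → [7, 11, 12]
3 → replaces 7 → [3, 11, 12]
10 → replaces 11 → [3, 10, 12]
4 → replaces 10 → [3, 4, 12]
13 → extends → [3, 4, 12, 13]
6 → replaces 12 → [3, 4, 6, 13]
8 → replaces 13 → [3, 4, 6, 8]
2 → replaces 3 → [2, 4, 6, 8]
5 → replaces 6 → [2, 4, 5, 8]
1 → replaces 2 → [1, 4, 5, 8]
15 → extends → [1, 4, 5, 8, 15]
9 → replaces 15 → [1, 4, 5, 8, 9]
14 → extends → [1, 4, 5, 8, 9, 14]
Length 6; one witness is 3, 4, 6, 8, 9, 14.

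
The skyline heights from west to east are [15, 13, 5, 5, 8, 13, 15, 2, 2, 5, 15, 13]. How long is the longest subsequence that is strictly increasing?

4

Track the smallest tail for each achievable length (strict):
15 → extends → [15]
13 → replaces 15 → [13]
5 → replaces 13 → [5]
5 → already a tail → [5]
8 → extends → [5, 8]
13 → extends → [5, 8, 13]
15 → extends → [5, 8, 13, 15]
2 → replaces 5 → [2, 8, 13, 15]
2 → already a tail → [2, 8, 13, 15]
5 → replaces 8 → [2, 5, 13, 15]
15 → already a tail → [2, 5, 13, 15]
13 → already a tail → [2, 5, 13, 15]
Four tails, so the longest strictly increasing subsequence has length 4 (e.g. 5, 8, 13, 15).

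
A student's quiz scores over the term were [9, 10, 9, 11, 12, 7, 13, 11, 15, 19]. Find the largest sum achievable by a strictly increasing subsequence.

Let S[i] be the best sum of a strictly increasing subsequence ending at i:
i:      1  2  3  4  5  6  7  8  9 10
a[i]:   9 10  9 11 12  7 13 11 15 19
S:      9 19  9 30 42  7 55 30 70 89
Maximum is 89 (e.g. 9 + 10 + 11 + 12 + 13 + 15 + 19).

89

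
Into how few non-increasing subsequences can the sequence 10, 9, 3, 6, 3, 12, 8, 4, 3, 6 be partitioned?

3

Place each on the leftmost legal pile:
10 → new pile 1 (tops now [10])
9 → pile 1 (tops now [9])
3 → pile 1 (tops now [3])
6 → new pile 2 (tops now [3, 6])
3 → pile 1 (tops now [3, 6])
12 → new pile 3 (tops now [3, 6, 12])
8 → pile 3 (tops now [3, 6, 8])
4 → pile 2 (tops now [3, 4, 8])
3 → pile 1 (tops now [3, 4, 8])
6 → pile 3 (tops now [3, 4, 6])
Three piles.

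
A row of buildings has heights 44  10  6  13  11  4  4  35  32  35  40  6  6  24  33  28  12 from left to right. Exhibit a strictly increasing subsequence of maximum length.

Patience tails give the LIS length; then backtrack through the dp parents:
44 → extends → [44]
10 → replaces 44 → [10]
6 → replaces 10 → [6]
13 → extends → [6, 13]
11 → replaces 13 → [6, 11]
4 → replaces 6 → [4, 11]
4 → already a tail → [4, 11]
35 → extends → [4, 11, 35]
32 → replaces 35 → [4, 11, 32]
35 → extends → [4, 11, 32, 35]
40 → extends → [4, 11, 32, 35, 40]
6 → replaces 11 → [4, 6, 32, 35, 40]
6 → already a tail → [4, 6, 32, 35, 40]
24 → replaces 32 → [4, 6, 24, 35, 40]
33 → replaces 35 → [4, 6, 24, 33, 40]
28 → replaces 33 → [4, 6, 24, 28, 40]
12 → replaces 24 → [4, 6, 12, 28, 40]
Length 5; one witness is 10, 13, 32, 35, 40.

10, 13, 32, 35, 40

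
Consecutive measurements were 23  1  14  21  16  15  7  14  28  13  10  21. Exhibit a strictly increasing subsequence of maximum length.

1, 14, 21, 28

Patience tails give the LIS length; then backtrack through the dp parents:
23 → extends → [23]
1 → replaces 23 → [1]
14 → extends → [1, 14]
21 → extends → [1, 14, 21]
16 → replaces 21 → [1, 14, 16]
15 → replaces 16 → [1, 14, 15]
7 → replaces 14 → [1, 7, 15]
14 → replaces 15 → [1, 7, 14]
28 → extends → [1, 7, 14, 28]
13 → replaces 14 → [1, 7, 13, 28]
10 → replaces 13 → [1, 7, 10, 28]
21 → replaces 28 → [1, 7, 10, 21]
Length 4; one witness is 1, 14, 21, 28.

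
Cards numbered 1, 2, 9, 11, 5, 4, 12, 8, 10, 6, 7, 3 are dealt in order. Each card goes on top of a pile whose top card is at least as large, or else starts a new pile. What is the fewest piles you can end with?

5

Place each on the leftmost legal pile:
1 → new pile 1 (tops now [1])
2 → new pile 2 (tops now [1, 2])
9 → new pile 3 (tops now [1, 2, 9])
11 → new pile 4 (tops now [1, 2, 9, 11])
5 → pile 3 (tops now [1, 2, 5, 11])
4 → pile 3 (tops now [1, 2, 4, 11])
12 → new pile 5 (tops now [1, 2, 4, 11, 12])
8 → pile 4 (tops now [1, 2, 4, 8, 12])
10 → pile 5 (tops now [1, 2, 4, 8, 10])
6 → pile 4 (tops now [1, 2, 4, 6, 10])
7 → pile 5 (tops now [1, 2, 4, 6, 7])
3 → pile 3 (tops now [1, 2, 3, 6, 7])
Five piles.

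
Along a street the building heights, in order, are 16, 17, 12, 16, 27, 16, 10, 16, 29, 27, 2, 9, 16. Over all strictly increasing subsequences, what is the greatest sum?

Let S[i] be the best sum of a strictly increasing subsequence ending at i:
i:      1  2  3  4  5  6  7  8  9 10 11 12 13
a[i]:  16 17 12 16 27 16 10 16 29 27  2  9 16
S:     16 33 12 28 60 28 10 28 89 60  2 11 28
Maximum is 89 (e.g. 16 + 17 + 27 + 29).

89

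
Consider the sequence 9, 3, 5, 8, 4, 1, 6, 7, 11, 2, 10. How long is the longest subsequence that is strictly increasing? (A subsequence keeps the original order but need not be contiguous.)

5

Track the smallest tail for each achievable length (strict):
9 → extends → [9]
3 → replaces 9 → [3]
5 → extends → [3, 5]
8 → extends → [3, 5, 8]
4 → replaces 5 → [3, 4, 8]
1 → replaces 3 → [1, 4, 8]
6 → replaces 8 → [1, 4, 6]
7 → extends → [1, 4, 6, 7]
11 → extends → [1, 4, 6, 7, 11]
2 → replaces 4 → [1, 2, 6, 7, 11]
10 → replaces 11 → [1, 2, 6, 7, 10]
Five tails, so the longest strictly increasing subsequence has length 5 (e.g. 3, 5, 6, 7, 11).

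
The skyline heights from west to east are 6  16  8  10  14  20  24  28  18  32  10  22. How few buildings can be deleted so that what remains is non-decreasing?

Fewest deletions = n − (longest non-decreasing subsequence).
i:      1  2  3  4  5  6  7  8  9 10 11 12
a[i]:   6 16  8 10 14 20 24 28 18 32 10 22
dp:     1  2  2  3  4  5  6  7  5  8  4  6
max dp = 8, so deletions = 12 − 8 = 4.

4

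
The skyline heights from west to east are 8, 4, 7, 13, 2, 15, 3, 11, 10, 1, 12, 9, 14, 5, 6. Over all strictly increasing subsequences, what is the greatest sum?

48

Let S[i] be the best sum of a strictly increasing subsequence ending at i:
i:      1  2  3  4  5  6  7  8  9 10 11 12 13 14 15
a[i]:   8  4  7 13  2 15  3 11 10  1 12  9 14  5  6
S:      8  4 11 24  2 39  5 22 21  1 34 20 48 10 16
Maximum is 48 (e.g. 4 + 7 + 11 + 12 + 14).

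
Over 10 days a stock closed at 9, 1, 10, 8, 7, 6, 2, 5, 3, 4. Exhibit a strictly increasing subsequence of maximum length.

Patience tails give the LIS length; then backtrack through the dp parents:
9 → extends → [9]
1 → replaces 9 → [1]
10 → extends → [1, 10]
8 → replaces 10 → [1, 8]
7 → replaces 8 → [1, 7]
6 → replaces 7 → [1, 6]
2 → replaces 6 → [1, 2]
5 → extends → [1, 2, 5]
3 → replaces 5 → [1, 2, 3]
4 → extends → [1, 2, 3, 4]
Length 4; one witness is 1, 2, 3, 4.

1, 2, 3, 4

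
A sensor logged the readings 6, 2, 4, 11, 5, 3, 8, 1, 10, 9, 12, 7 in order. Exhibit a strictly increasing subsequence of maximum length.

2, 4, 5, 8, 10, 12

Patience tails give the LIS length; then backtrack through the dp parents:
6 → extends → [6]
2 → replaces 6 → [2]
4 → extends → [2, 4]
11 → extends → [2, 4, 11]
5 → replaces 11 → [2, 4, 5]
3 → replaces 4 → [2, 3, 5]
8 → extends → [2, 3, 5, 8]
1 → replaces 2 → [1, 3, 5, 8]
10 → extends → [1, 3, 5, 8, 10]
9 → replaces 10 → [1, 3, 5, 8, 9]
12 → extends → [1, 3, 5, 8, 9, 12]
7 → replaces 8 → [1, 3, 5, 7, 9, 12]
Length 6; one witness is 2, 4, 5, 8, 10, 12.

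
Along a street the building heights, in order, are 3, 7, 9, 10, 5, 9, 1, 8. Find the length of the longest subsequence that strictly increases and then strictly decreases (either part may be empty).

inc[i] = longest strictly increasing subsequence ending at i; dec[i] = longest strictly decreasing subsequence starting at i:
i:      1  2  3  4  5  6  7  8
a[i]:   3  7  9 10  5  9  1  8
inc:    1  2  3  4  2  3  1  3
dec:    2  3  3  3  2  2  1  1
Best peak at i=4 (value 10): inc=4, dec=3, length 4+3−1 = 6.

6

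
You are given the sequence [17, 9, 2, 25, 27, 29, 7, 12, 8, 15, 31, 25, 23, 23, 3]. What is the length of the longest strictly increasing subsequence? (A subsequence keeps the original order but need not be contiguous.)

5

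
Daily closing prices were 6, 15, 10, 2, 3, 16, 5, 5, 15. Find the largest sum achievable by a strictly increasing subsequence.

37

Let S[i] be the best sum of a strictly increasing subsequence ending at i:
i:      1  2  3  4  5  6  7  8  9
a[i]:   6 15 10  2  3 16  5  5 15
S:      6 21 16  2  5 37 10 10 31
Maximum is 37 (e.g. 6 + 15 + 16).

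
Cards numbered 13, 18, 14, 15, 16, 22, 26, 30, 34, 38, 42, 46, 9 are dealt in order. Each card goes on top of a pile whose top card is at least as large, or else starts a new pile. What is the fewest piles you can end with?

11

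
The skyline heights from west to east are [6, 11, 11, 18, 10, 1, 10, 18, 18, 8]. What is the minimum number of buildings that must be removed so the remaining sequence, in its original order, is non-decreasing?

Fewest deletions = n − (longest non-decreasing subsequence).
Patience tails:
6 → extends → [6]
11 → extends → [6, 11]
11 → extends → [6, 11, 11]
18 → extends → [6, 11, 11, 18]
10 → replaces 11 → [6, 10, 11, 18]
1 → replaces 6 → [1, 10, 11, 18]
10 → replaces 11 → [1, 10, 10, 18]
18 → extends → [1, 10, 10, 18, 18]
18 → extends → [1, 10, 10, 18, 18, 18]
8 → replaces 10 → [1, 8, 10, 18, 18, 18]
Longest non-decreasing subsequence has length 6, so deletions = 10 − 6 = 4.

4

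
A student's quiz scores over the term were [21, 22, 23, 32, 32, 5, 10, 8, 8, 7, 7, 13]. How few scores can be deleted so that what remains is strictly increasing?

Fewest deletions = n − (longest strictly increasing subsequence).
i:      1  2  3  4  5  6  7  8  9 10 11 12
a[i]:  21 22 23 32 32  5 10  8  8  7  7 13
dp:     1  2  3  4  4  1  2  2  2  2  2  3
max dp = 4, so deletions = 12 − 4 = 8.

8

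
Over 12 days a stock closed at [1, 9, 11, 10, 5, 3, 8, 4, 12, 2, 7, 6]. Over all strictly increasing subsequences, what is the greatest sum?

33

Let S[i] be the best sum of a strictly increasing subsequence ending at i:
i:      1  2  3  4  5  6  7  8  9 10 11 12
a[i]:   1  9 11 10  5  3  8  4 12  2  7  6
S:      1 10 21 20  6  4 14  8 33  3 15 14
Maximum is 33 (e.g. 1 + 9 + 11 + 12).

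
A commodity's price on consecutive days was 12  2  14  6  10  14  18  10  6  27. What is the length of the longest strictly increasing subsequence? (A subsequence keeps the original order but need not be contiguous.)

Track the smallest tail for each achievable length (strict):
12 → extends → [12]
2 → replaces 12 → [2]
14 → extends → [2, 14]
6 → replaces 14 → [2, 6]
10 → extends → [2, 6, 10]
14 → extends → [2, 6, 10, 14]
18 → extends → [2, 6, 10, 14, 18]
10 → already a tail → [2, 6, 10, 14, 18]
6 → already a tail → [2, 6, 10, 14, 18]
27 → extends → [2, 6, 10, 14, 18, 27]
Six tails, so the longest strictly increasing subsequence has length 6 (e.g. 2, 6, 10, 14, 18, 27).

6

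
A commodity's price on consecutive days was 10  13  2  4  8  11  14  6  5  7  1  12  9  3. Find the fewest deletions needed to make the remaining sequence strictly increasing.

9

Fewest deletions = n − (longest strictly increasing subsequence).
Patience tails:
10 → extends → [10]
13 → extends → [10, 13]
2 → replaces 10 → [2, 13]
4 → replaces 13 → [2, 4]
8 → extends → [2, 4, 8]
11 → extends → [2, 4, 8, 11]
14 → extends → [2, 4, 8, 11, 14]
6 → replaces 8 → [2, 4, 6, 11, 14]
5 → replaces 6 → [2, 4, 5, 11, 14]
7 → replaces 11 → [2, 4, 5, 7, 14]
1 → replaces 2 → [1, 4, 5, 7, 14]
12 → replaces 14 → [1, 4, 5, 7, 12]
9 → replaces 12 → [1, 4, 5, 7, 9]
3 → replaces 4 → [1, 3, 5, 7, 9]
Longest strictly increasing subsequence has length 5, so deletions = 14 − 5 = 9.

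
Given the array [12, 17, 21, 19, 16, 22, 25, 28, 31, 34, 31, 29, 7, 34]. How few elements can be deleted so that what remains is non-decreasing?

Fewest deletions = n − (longest non-decreasing subsequence).
Patience tails:
12 → extends → [12]
17 → extends → [12, 17]
21 → extends → [12, 17, 21]
19 → replaces 21 → [12, 17, 19]
16 → replaces 17 → [12, 16, 19]
22 → extends → [12, 16, 19, 22]
25 → extends → [12, 16, 19, 22, 25]
28 → extends → [12, 16, 19, 22, 25, 28]
31 → extends → [12, 16, 19, 22, 25, 28, 31]
34 → extends → [12, 16, 19, 22, 25, 28, 31, 34]
31 → replaces 34 → [12, 16, 19, 22, 25, 28, 31, 31]
29 → replaces 31 → [12, 16, 19, 22, 25, 28, 29, 31]
7 → replaces 12 → [7, 16, 19, 22, 25, 28, 29, 31]
34 → extends → [7, 16, 19, 22, 25, 28, 29, 31, 34]
Longest non-decreasing subsequence has length 9, so deletions = 14 − 9 = 5.

5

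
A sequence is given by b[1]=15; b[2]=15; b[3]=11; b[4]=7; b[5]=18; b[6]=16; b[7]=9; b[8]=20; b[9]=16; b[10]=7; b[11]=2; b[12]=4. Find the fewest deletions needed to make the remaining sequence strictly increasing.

Fewest deletions = n − (longest strictly increasing subsequence).
i:      1  2  3  4  5  6  7  8  9 10 11 12
b[i]:  15 15 11  7 18 16  9 20 16  7  2  4
dp:     1  1  1  1  2  2  2  3  3  1  1  2
max dp = 3, so deletions = 12 − 3 = 9.

9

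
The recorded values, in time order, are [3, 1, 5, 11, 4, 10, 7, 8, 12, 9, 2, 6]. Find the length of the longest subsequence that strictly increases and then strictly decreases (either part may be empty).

7

inc[i] = longest strictly increasing subsequence ending at i; dec[i] = longest strictly decreasing subsequence starting at i:
i:      1  2  3  4  5  6  7  8  9 10 11 12
a[i]:   3  1  5 11  4 10  7  8 12  9  2  6
inc:    1  1  2  3  2  3  3  4  5  5  2  3
dec:    2  1  3  4  2  3  2  2  3  2  1  1
Best peak at i=9 (value 12): inc=5, dec=3, length 5+3−1 = 7.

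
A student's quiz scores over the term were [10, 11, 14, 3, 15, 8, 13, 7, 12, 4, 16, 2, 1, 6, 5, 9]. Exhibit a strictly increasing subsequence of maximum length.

Patience tails give the LIS length; then backtrack through the dp parents:
10 → extends → [10]
11 → extends → [10, 11]
14 → extends → [10, 11, 14]
3 → replaces 10 → [3, 11, 14]
15 → extends → [3, 11, 14, 15]
8 → replaces 11 → [3, 8, 14, 15]
13 → replaces 14 → [3, 8, 13, 15]
7 → replaces 8 → [3, 7, 13, 15]
12 → replaces 13 → [3, 7, 12, 15]
4 → replaces 7 → [3, 4, 12, 15]
16 → extends → [3, 4, 12, 15, 16]
2 → replaces 3 → [2, 4, 12, 15, 16]
1 → replaces 2 → [1, 4, 12, 15, 16]
6 → replaces 12 → [1, 4, 6, 15, 16]
5 → replaces 6 → [1, 4, 5, 15, 16]
9 → replaces 15 → [1, 4, 5, 9, 16]
Length 5; one witness is 10, 11, 14, 15, 16.

10, 11, 14, 15, 16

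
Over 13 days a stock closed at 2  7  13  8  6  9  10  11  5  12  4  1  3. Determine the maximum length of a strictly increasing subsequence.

7

Let dp[i] be the length of the longest such subsequence ending at index i:
i:      1  2  3  4  5  6  7  8  9 10 11 12 13
a[i]:   2  7 13  8  6  9 10 11  5 12  4  1  3
dp:     1  2  3  3  2  4  5  6  2  7  2  1  2
Maximum dp value is 7.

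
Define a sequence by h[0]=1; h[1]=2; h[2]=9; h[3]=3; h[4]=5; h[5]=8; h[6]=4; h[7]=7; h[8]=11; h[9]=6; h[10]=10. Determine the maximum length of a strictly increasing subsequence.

6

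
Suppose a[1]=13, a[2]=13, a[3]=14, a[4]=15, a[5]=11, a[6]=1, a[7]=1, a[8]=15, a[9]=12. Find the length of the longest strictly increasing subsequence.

3

Let dp[i] be the length of the longest such subsequence ending at index i:
i:      1  2  3  4  5  6  7  8  9
a[i]:  13 13 14 15 11  1  1 15 12
dp:     1  1  2  3  1  1  1  3  2
Maximum dp value is 3.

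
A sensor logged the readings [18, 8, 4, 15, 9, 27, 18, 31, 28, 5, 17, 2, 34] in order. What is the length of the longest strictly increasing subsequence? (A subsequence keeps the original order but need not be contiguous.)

5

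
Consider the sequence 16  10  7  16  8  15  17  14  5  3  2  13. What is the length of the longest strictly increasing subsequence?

Let dp[i] be the length of the longest such subsequence ending at index i:
i:      1  2  3  4  5  6  7  8  9 10 11 12
a[i]:  16 10  7 16  8 15 17 14  5  3  2 13
dp:     1  1  1  2  2  3  4  3  1  1  1  3
Maximum dp value is 4.

4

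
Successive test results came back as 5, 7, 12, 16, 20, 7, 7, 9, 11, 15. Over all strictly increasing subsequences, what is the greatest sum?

60

Let S[i] be the best sum of a strictly increasing subsequence ending at i:
i:      1  2  3  4  5  6  7  8  9 10
a[i]:   5  7 12 16 20  7  7  9 11 15
S:      5 12 24 40 60 12 12 21 32 47
Maximum is 60 (e.g. 5 + 7 + 12 + 16 + 20).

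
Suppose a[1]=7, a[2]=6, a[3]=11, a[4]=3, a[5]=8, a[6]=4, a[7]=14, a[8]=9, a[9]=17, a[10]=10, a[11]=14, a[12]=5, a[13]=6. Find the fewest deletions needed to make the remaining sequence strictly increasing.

Fewest deletions = n − (longest strictly increasing subsequence).
i:      1  2  3  4  5  6  7  8  9 10 11 12 13
a[i]:   7  6 11  3  8  4 14  9 17 10 14  5  6
dp:     1  1  2  1  2  2  3  3  4  4  5  3  4
max dp = 5, so deletions = 13 − 5 = 8.

8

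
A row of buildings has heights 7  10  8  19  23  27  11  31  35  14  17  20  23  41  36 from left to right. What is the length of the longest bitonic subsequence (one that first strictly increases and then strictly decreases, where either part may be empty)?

9

inc[i] = longest strictly increasing subsequence ending at i; dec[i] = longest strictly decreasing subsequence starting at i:
i:      1  2  3  4  5  6  7  8  9 10 11 12 13 14 15
a[i]:   7 10  8 19 23 27 11 31 35 14 17 20 23 41 36
inc:    1  2  2  3  4  5  3  6  7  4  5  6  7  8  8
dec:    1  2  1  2  2  2  1  2  2  1  1  1  1  2  1
Best peak at i=14 (value 41): inc=8, dec=2, length 8+2−1 = 9.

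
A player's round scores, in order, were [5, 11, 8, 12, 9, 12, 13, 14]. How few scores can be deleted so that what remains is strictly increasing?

2

Fewest deletions = n − (longest strictly increasing subsequence).
Patience tails:
5 → extends → [5]
11 → extends → [5, 11]
8 → replaces 11 → [5, 8]
12 → extends → [5, 8, 12]
9 → replaces 12 → [5, 8, 9]
12 → extends → [5, 8, 9, 12]
13 → extends → [5, 8, 9, 12, 13]
14 → extends → [5, 8, 9, 12, 13, 14]
Longest strictly increasing subsequence has length 6, so deletions = 8 − 6 = 2.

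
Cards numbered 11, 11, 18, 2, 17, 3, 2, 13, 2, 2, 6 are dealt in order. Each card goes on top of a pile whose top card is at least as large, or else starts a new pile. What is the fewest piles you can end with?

Place each on the leftmost legal pile:
11 → new pile 1 (tops now [11])
11 → pile 1 (tops now [11])
18 → new pile 2 (tops now [11, 18])
2 → pile 1 (tops now [2, 18])
17 → pile 2 (tops now [2, 17])
3 → pile 2 (tops now [2, 3])
2 → pile 1 (tops now [2, 3])
13 → new pile 3 (tops now [2, 3, 13])
2 → pile 1 (tops now [2, 3, 13])
2 → pile 1 (tops now [2, 3, 13])
6 → pile 3 (tops now [2, 3, 6])
Three piles.

3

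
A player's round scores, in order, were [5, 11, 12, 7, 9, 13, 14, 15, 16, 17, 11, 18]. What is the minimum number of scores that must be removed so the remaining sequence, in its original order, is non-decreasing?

3

Fewest deletions = n − (longest non-decreasing subsequence).
Patience tails:
5 → extends → [5]
11 → extends → [5, 11]
12 → extends → [5, 11, 12]
7 → replaces 11 → [5, 7, 12]
9 → replaces 12 → [5, 7, 9]
13 → extends → [5, 7, 9, 13]
14 → extends → [5, 7, 9, 13, 14]
15 → extends → [5, 7, 9, 13, 14, 15]
16 → extends → [5, 7, 9, 13, 14, 15, 16]
17 → extends → [5, 7, 9, 13, 14, 15, 16, 17]
11 → replaces 13 → [5, 7, 9, 11, 14, 15, 16, 17]
18 → extends → [5, 7, 9, 11, 14, 15, 16, 17, 18]
Longest non-decreasing subsequence has length 9, so deletions = 12 − 9 = 3.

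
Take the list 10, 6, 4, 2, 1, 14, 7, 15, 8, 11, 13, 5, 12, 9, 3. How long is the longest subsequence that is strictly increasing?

5

Let dp[i] be the length of the longest such subsequence ending at index i:
i:      1  2  3  4  5  6  7  8  9 10 11 12 13 14 15
a[i]:  10  6  4  2  1 14  7 15  8 11 13  5 12  9  3
dp:     1  1  1  1  1  2  2  3  3  4  5  2  5  4  2
Maximum dp value is 5.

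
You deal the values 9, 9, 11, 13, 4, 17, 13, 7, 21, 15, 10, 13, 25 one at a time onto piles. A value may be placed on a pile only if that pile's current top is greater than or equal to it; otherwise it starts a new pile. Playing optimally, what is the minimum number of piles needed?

6

Place each on the leftmost legal pile:
9 → new pile 1 (tops now [9])
9 → pile 1 (tops now [9])
11 → new pile 2 (tops now [9, 11])
13 → new pile 3 (tops now [9, 11, 13])
4 → pile 1 (tops now [4, 11, 13])
17 → new pile 4 (tops now [4, 11, 13, 17])
13 → pile 3 (tops now [4, 11, 13, 17])
7 → pile 2 (tops now [4, 7, 13, 17])
21 → new pile 5 (tops now [4, 7, 13, 17, 21])
15 → pile 4 (tops now [4, 7, 13, 15, 21])
10 → pile 3 (tops now [4, 7, 10, 15, 21])
13 → pile 4 (tops now [4, 7, 10, 13, 21])
25 → new pile 6 (tops now [4, 7, 10, 13, 21, 25])
Six piles.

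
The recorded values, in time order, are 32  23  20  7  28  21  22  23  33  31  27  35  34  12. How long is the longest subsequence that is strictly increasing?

6

Track the smallest tail for each achievable length (strict):
32 → extends → [32]
23 → replaces 32 → [23]
20 → replaces 23 → [20]
7 → replaces 20 → [7]
28 → extends → [7, 28]
21 → replaces 28 → [7, 21]
22 → extends → [7, 21, 22]
23 → extends → [7, 21, 22, 23]
33 → extends → [7, 21, 22, 23, 33]
31 → replaces 33 → [7, 21, 22, 23, 31]
27 → replaces 31 → [7, 21, 22, 23, 27]
35 → extends → [7, 21, 22, 23, 27, 35]
34 → replaces 35 → [7, 21, 22, 23, 27, 34]
12 → replaces 21 → [7, 12, 22, 23, 27, 34]
Six tails, so the longest strictly increasing subsequence has length 6 (e.g. 20, 21, 22, 23, 33, 35).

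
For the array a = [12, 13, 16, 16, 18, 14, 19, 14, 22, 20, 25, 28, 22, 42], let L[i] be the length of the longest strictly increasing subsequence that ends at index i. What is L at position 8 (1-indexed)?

3

dp[i] = 1 + max{dp[j] : j<i, a[j]<a[i]} (or 1 if no such j):
i:      1  2  3  4  5  6  7  8  9 10 11 12 13 14
a[i]:  12 13 16 16 18 14 19 14 22 20 25 28 22 42
dp:     1  2  3  3  4  3  5  3  6  6  7  8  7  9
At index 8 the value is 3.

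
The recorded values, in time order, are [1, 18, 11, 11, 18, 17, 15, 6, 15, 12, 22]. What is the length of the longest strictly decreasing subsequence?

4

Let dp[i] be the longest strictly decreasing subsequence ending at i:
i:      1  2  3  4  5  6  7  8  9 10 11
a[i]:   1 18 11 11 18 17 15  6 15 12 22
dp:     1  1  2  2  1  2  3  4  3  4  1
Maximum is 4.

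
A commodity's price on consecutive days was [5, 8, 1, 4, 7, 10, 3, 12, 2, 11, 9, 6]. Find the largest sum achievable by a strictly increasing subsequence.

Let S[i] be the best sum of a strictly increasing subsequence ending at i:
i:      1  2  3  4  5  6  7  8  9 10 11 12
a[i]:   5  8  1  4  7 10  3 12  2 11  9  6
S:      5 13  1  5 12 23  4 35  3 34 22 11
Maximum is 35 (e.g. 5 + 8 + 10 + 12).

35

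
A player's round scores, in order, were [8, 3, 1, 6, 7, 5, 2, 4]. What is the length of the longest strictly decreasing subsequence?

4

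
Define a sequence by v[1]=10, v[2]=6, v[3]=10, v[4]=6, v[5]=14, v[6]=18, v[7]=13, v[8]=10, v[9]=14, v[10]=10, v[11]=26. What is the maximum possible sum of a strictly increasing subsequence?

Let S[i] be the best sum of a strictly increasing subsequence ending at i:
i:      1  2  3  4  5  6  7  8  9 10 11
v[i]:  10  6 10  6 14 18 13 10 14 10 26
S:     10  6 16  6 30 48 29 16 43 16 74
Maximum is 74 (e.g. 6 + 10 + 14 + 18 + 26).

74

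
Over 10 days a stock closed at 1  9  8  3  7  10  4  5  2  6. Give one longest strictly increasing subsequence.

Patience tails give the LIS length; then backtrack through the dp parents:
1 → extends → [1]
9 → extends → [1, 9]
8 → replaces 9 → [1, 8]
3 → replaces 8 → [1, 3]
7 → extends → [1, 3, 7]
10 → extends → [1, 3, 7, 10]
4 → replaces 7 → [1, 3, 4, 10]
5 → replaces 10 → [1, 3, 4, 5]
2 → replaces 3 → [1, 2, 4, 5]
6 → extends → [1, 2, 4, 5, 6]
Length 5; one witness is 1, 3, 4, 5, 6.

1, 3, 4, 5, 6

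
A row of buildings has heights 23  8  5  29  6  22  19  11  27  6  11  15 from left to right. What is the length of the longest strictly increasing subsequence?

4

Let dp[i] be the length of the longest such subsequence ending at index i:
i:      1  2  3  4  5  6  7  8  9 10 11 12
a[i]:  23  8  5 29  6 22 19 11 27  6 11 15
dp:     1  1  1  2  2  3  3  3  4  2  3  4
Maximum dp value is 4.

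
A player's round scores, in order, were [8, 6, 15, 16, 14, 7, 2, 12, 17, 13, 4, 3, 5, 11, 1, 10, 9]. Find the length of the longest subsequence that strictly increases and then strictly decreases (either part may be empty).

inc[i] = longest strictly increasing subsequence ending at i; dec[i] = longest strictly decreasing subsequence starting at i:
i:      1  2  3  4  5  6  7  8  9 10 11 12 13 14 15 16 17
a[i]:   8  6 15 16 14  7  2 12 17 13  4  3  5 11  1 10  9
inc:    1  1  2  3  2  2  1  3  4  4  2  2  3  4  1  4  4
dec:    5  4  6  6  5  4  2  4  5  4  3  2  2  3  1  2  1
Best peak at i=4 (value 16): inc=3, dec=6, length 3+6−1 = 8.

8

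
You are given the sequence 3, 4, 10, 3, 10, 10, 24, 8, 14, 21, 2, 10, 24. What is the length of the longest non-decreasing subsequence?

8

Let dp[i] be the length of the longest such subsequence ending at index i:
i:      1  2  3  4  5  6  7  8  9 10 11 12 13
a[i]:   3  4 10  3 10 10 24  8 14 21  2 10 24
dp:     1  2  3  2  4  5  6  3  6  7  1  6  8
Maximum dp value is 8.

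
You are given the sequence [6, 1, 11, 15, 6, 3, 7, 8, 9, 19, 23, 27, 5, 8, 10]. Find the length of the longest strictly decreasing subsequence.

Let dp[i] be the longest strictly decreasing subsequence ending at i:
i:      1  2  3  4  5  6  7  8  9 10 11 12 13 14 15
a[i]:   6  1 11 15  6  3  7  8  9 19 23 27  5  8 10
dp:     1  2  1  1  2  3  2  2  2  1  1  1  3  3  2
Maximum is 3.

3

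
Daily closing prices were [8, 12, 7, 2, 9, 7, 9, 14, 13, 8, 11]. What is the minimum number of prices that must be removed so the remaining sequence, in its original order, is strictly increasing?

Fewest deletions = n − (longest strictly increasing subsequence).
Patience tails:
8 → extends → [8]
12 → extends → [8, 12]
7 → replaces 8 → [7, 12]
2 → replaces 7 → [2, 12]
9 → replaces 12 → [2, 9]
7 → replaces 9 → [2, 7]
9 → extends → [2, 7, 9]
14 → extends → [2, 7, 9, 14]
13 → replaces 14 → [2, 7, 9, 13]
8 → replaces 9 → [2, 7, 8, 13]
11 → replaces 13 → [2, 7, 8, 11]
Longest strictly increasing subsequence has length 4, so deletions = 11 − 4 = 7.

7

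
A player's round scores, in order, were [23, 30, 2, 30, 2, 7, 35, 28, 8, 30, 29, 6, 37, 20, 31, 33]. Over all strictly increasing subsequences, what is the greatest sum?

Let S[i] be the best sum of a strictly increasing subsequence ending at i:
i:       1   2   3   4   5   6   7   8   9  10  11  12  13  14  15  16
a[i]:   23  30   2  30   2   7  35  28   8  30  29   6  37  20  31  33
S:      23  53   2  53   2   9  88  51  17  81  80   8 125  37 112 145
Maximum is 145 (e.g. 23 + 28 + 30 + 31 + 33).

145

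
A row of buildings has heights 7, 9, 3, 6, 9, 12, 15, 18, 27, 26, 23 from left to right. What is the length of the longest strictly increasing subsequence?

Track the smallest tail for each achievable length (strict):
7 → extends → [7]
9 → extends → [7, 9]
3 → replaces 7 → [3, 9]
6 → replaces 9 → [3, 6]
9 → extends → [3, 6, 9]
12 → extends → [3, 6, 9, 12]
15 → extends → [3, 6, 9, 12, 15]
18 → extends → [3, 6, 9, 12, 15, 18]
27 → extends → [3, 6, 9, 12, 15, 18, 27]
26 → replaces 27 → [3, 6, 9, 12, 15, 18, 26]
23 → replaces 26 → [3, 6, 9, 12, 15, 18, 23]
Seven tails, so the longest strictly increasing subsequence has length 7 (e.g. 3, 6, 9, 12, 15, 18, 27).

7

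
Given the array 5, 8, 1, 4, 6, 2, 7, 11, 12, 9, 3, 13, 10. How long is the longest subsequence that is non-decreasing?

Let dp[i] be the length of the longest such subsequence ending at index i:
i:      1  2  3  4  5  6  7  8  9 10 11 12 13
a[i]:   5  8  1  4  6  2  7 11 12  9  3 13 10
dp:     1  2  1  2  3  2  4  5  6  5  3  7  6
Maximum dp value is 7.

7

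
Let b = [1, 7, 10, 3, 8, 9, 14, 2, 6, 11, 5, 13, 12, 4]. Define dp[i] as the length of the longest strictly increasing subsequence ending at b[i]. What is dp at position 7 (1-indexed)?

5

dp[i] = 1 + max{dp[j] : j<i, b[j]<b[i]} (or 1 if no such j):
i:      1  2  3  4  5  6  7  8  9 10 11 12 13 14
b[i]:   1  7 10  3  8  9 14  2  6 11  5 13 12  4
dp:     1  2  3  2  3  4  5  2  3  5  3  6  6  3
At index 7 the value is 5.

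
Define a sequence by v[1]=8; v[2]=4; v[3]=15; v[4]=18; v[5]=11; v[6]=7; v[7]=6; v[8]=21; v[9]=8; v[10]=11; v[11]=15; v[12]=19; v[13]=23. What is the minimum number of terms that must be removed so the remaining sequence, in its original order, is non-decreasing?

Fewest deletions = n − (longest non-decreasing subsequence).
Patience tails:
8 → extends → [8]
4 → replaces 8 → [4]
15 → extends → [4, 15]
18 → extends → [4, 15, 18]
11 → replaces 15 → [4, 11, 18]
7 → replaces 11 → [4, 7, 18]
6 → replaces 7 → [4, 6, 18]
21 → extends → [4, 6, 18, 21]
8 → replaces 18 → [4, 6, 8, 21]
11 → replaces 21 → [4, 6, 8, 11]
15 → extends → [4, 6, 8, 11, 15]
19 → extends → [4, 6, 8, 11, 15, 19]
23 → extends → [4, 6, 8, 11, 15, 19, 23]
Longest non-decreasing subsequence has length 7, so deletions = 13 − 7 = 6.

6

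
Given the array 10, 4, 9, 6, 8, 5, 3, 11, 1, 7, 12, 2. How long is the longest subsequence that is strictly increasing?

Track the smallest tail for each achievable length (strict):
10 → extends → [10]
4 → replaces 10 → [4]
9 → extends → [4, 9]
6 → replaces 9 → [4, 6]
8 → extends → [4, 6, 8]
5 → replaces 6 → [4, 5, 8]
3 → replaces 4 → [3, 5, 8]
11 → extends → [3, 5, 8, 11]
1 → replaces 3 → [1, 5, 8, 11]
7 → replaces 8 → [1, 5, 7, 11]
12 → extends → [1, 5, 7, 11, 12]
2 → replaces 5 → [1, 2, 7, 11, 12]
Five tails, so the longest strictly increasing subsequence has length 5 (e.g. 4, 6, 8, 11, 12).

5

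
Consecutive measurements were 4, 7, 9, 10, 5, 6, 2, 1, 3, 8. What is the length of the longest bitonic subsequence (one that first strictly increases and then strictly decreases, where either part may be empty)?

inc[i] = longest strictly increasing subsequence ending at i; dec[i] = longest strictly decreasing subsequence starting at i:
i:      1  2  3  4  5  6  7  8  9 10
a[i]:   4  7  9 10  5  6  2  1  3  8
inc:    1  2  3  4  2  3  1  1  2  4
dec:    3  4  4  4  3  3  2  1  1  1
Best peak at i=4 (value 10): inc=4, dec=4, length 4+4−1 = 7.

7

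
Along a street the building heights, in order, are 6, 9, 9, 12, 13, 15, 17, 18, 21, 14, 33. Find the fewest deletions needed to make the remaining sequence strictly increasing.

2

Fewest deletions = n − (longest strictly increasing subsequence).
Patience tails:
6 → extends → [6]
9 → extends → [6, 9]
9 → already a tail → [6, 9]
12 → extends → [6, 9, 12]
13 → extends → [6, 9, 12, 13]
15 → extends → [6, 9, 12, 13, 15]
17 → extends → [6, 9, 12, 13, 15, 17]
18 → extends → [6, 9, 12, 13, 15, 17, 18]
21 → extends → [6, 9, 12, 13, 15, 17, 18, 21]
14 → replaces 15 → [6, 9, 12, 13, 14, 17, 18, 21]
33 → extends → [6, 9, 12, 13, 14, 17, 18, 21, 33]
Longest strictly increasing subsequence has length 9, so deletions = 11 − 9 = 2.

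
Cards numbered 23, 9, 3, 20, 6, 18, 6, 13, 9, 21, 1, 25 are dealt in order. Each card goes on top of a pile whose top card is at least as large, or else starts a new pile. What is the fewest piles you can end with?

5

The minimum number of non-increasing subsequences covering a sequence equals the length of its longest strictly increasing subsequence.
LIS length is 5 (e.g. 3, 6, 18, 21, 25), so 5 piles are needed.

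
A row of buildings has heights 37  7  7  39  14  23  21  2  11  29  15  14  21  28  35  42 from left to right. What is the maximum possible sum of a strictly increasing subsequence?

Let S[i] be the best sum of a strictly increasing subsequence ending at i:
i:       1   2   3   4   5   6   7   8   9  10  11  12  13  14  15  16
a[i]:   37   7   7  39  14  23  21   2  11  29  15  14  21  28  35  42
S:      37   7   7  76  21  44  42   2  18  73  36  32  57  85 120 162
Maximum is 162 (e.g. 7 + 14 + 15 + 21 + 28 + 35 + 42).

162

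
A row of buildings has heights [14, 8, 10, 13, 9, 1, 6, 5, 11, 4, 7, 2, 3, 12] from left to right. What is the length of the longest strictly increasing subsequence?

Track the smallest tail for each achievable length (strict):
14 → extends → [14]
8 → replaces 14 → [8]
10 → extends → [8, 10]
13 → extends → [8, 10, 13]
9 → replaces 10 → [8, 9, 13]
1 → replaces 8 → [1, 9, 13]
6 → replaces 9 → [1, 6, 13]
5 → replaces 6 → [1, 5, 13]
11 → replaces 13 → [1, 5, 11]
4 → replaces 5 → [1, 4, 11]
7 → replaces 11 → [1, 4, 7]
2 → replaces 4 → [1, 2, 7]
3 → replaces 7 → [1, 2, 3]
12 → extends → [1, 2, 3, 12]
Four tails, so the longest strictly increasing subsequence has length 4 (e.g. 8, 10, 11, 12).

4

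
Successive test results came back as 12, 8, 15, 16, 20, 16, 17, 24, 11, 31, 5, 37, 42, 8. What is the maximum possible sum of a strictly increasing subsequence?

197

Let S[i] be the best sum of a strictly increasing subsequence ending at i:
i:       1   2   3   4   5   6   7   8   9  10  11  12  13  14
a[i]:   12   8  15  16  20  16  17  24  11  31   5  37  42   8
S:      12   8  27  43  63  43  60  87  19 118   5 155 197  13
Maximum is 197 (e.g. 12 + 15 + 16 + 20 + 24 + 31 + 37 + 42).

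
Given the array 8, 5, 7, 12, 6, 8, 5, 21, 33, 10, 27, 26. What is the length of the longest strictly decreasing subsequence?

4

Negate each value so 'decreasing' becomes 'increasing', then run patience tails on the negated sequence:
-8 → extends → [-8]
-5 → extends → [-8, -5]
-7 → replaces -5 → [-8, -7]
-12 → replaces -8 → [-12, -7]
-6 → extends → [-12, -7, -6]
-8 → replaces -7 → [-12, -8, -6]
-5 → extends → [-12, -8, -6, -5]
-21 → replaces -12 → [-21, -8, -6, -5]
-33 → replaces -21 → [-33, -8, -6, -5]
-10 → replaces -8 → [-33, -10, -6, -5]
-27 → replaces -10 → [-33, -27, -6, -5]
-26 → replaces -6 → [-33, -27, -26, -5]
Four tails, so the longest strictly decreasing subsequence of the original has length 4.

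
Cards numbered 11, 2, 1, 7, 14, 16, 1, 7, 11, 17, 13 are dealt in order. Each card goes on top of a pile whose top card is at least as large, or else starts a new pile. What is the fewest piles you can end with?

5

Place each on the leftmost legal pile:
11 → new pile 1 (tops now [11])
2 → pile 1 (tops now [2])
1 → pile 1 (tops now [1])
7 → new pile 2 (tops now [1, 7])
14 → new pile 3 (tops now [1, 7, 14])
16 → new pile 4 (tops now [1, 7, 14, 16])
1 → pile 1 (tops now [1, 7, 14, 16])
7 → pile 2 (tops now [1, 7, 14, 16])
11 → pile 3 (tops now [1, 7, 11, 16])
17 → new pile 5 (tops now [1, 7, 11, 16, 17])
13 → pile 4 (tops now [1, 7, 11, 13, 17])
Five piles.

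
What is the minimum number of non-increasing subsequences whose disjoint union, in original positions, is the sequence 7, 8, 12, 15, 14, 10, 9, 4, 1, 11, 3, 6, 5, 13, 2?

5

Place each on the leftmost legal pile:
7 → new pile 1 (tops now [7])
8 → new pile 2 (tops now [7, 8])
12 → new pile 3 (tops now [7, 8, 12])
15 → new pile 4 (tops now [7, 8, 12, 15])
14 → pile 4 (tops now [7, 8, 12, 14])
10 → pile 3 (tops now [7, 8, 10, 14])
9 → pile 3 (tops now [7, 8, 9, 14])
4 → pile 1 (tops now [4, 8, 9, 14])
1 → pile 1 (tops now [1, 8, 9, 14])
11 → pile 4 (tops now [1, 8, 9, 11])
3 → pile 2 (tops now [1, 3, 9, 11])
6 → pile 3 (tops now [1, 3, 6, 11])
5 → pile 3 (tops now [1, 3, 5, 11])
13 → new pile 5 (tops now [1, 3, 5, 11, 13])
2 → pile 2 (tops now [1, 2, 5, 11, 13])
Five piles.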